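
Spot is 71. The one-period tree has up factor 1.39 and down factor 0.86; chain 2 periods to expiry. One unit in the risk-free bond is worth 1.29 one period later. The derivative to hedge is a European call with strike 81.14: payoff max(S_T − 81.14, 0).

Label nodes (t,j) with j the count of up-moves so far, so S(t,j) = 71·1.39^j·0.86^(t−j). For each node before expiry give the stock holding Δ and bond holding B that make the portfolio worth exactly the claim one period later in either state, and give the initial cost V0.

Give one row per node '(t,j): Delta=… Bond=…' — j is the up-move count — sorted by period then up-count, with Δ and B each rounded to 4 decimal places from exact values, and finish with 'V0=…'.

Since d<R<u, set p* = (R−d)/(u−d) = 0.8113; price each node as the discounted p*-expectation of its children.
Terminal payoffs: V(2,0)=0.0000, V(2,1)=3.7334, V(2,2)=56.0391
(1,0): S=61.0600. Δ = (V_up−V_dn)/(S_up−S_dn) = (3.7334−0.0000)/(84.8734−52.5116) = 0.1154. V = [p*·3.7334 + (1−p*)·0.0000]/1.29 = 2.3481. B = V − Δ·S = -4.6961.
(1,1): S=98.6900. Δ = (V_up−V_dn)/(S_up−S_dn) = (56.0391−3.7334)/(137.1791−84.8734) = 1.0000. V = [p*·56.0391 + (1−p*)·3.7334]/1.29 = 35.7908. B = V − Δ·S = -62.8992.
(0,0): S=71.0000. Δ = (V_up−V_dn)/(S_up−S_dn) = (35.7908−2.3481)/(98.6900−61.0600) = 0.8887. V = [p*·35.7908 + (1−p*)·2.3481]/1.29 = 22.8534. B = V − Δ·S = -40.2461.
Self-financing check: at every node Δ·S+B equals the discounted successor values.

(0,0): Delta=0.8887 Bond=-40.2461
(1,0): Delta=0.1154 Bond=-4.6961
(1,1): Delta=1.0000 Bond=-62.8992
V0=22.8534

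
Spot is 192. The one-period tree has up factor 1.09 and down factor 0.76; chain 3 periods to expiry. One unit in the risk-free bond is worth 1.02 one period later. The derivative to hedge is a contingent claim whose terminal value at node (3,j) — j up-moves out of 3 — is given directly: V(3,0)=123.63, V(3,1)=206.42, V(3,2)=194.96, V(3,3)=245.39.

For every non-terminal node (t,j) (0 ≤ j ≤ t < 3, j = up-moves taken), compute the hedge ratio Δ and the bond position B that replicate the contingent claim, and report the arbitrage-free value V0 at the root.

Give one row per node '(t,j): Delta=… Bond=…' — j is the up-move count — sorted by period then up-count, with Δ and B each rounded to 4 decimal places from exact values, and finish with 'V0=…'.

Risk-neutral probability p* = (R−d)/(u−d) = (1.02−0.76)/(1.09−0.76) = 0.7879.
At expiry t=3: V(3,0)=123.6300, V(3,1)=206.4200, V(3,2)=194.9600, V(3,3)=245.3900
  t=2,j=0: stock 110.8992 → up 120.8801 (V=206.4200), down 84.2834 (V=123.6300). Price 185.1554; hedge Δ=2.2622, bond B=-65.7234.
  t=2,j=1: stock 159.0528 → up 173.3676 (V=194.9600), down 120.8801 (V=206.4200). Price 193.5205; hedge Δ=-0.2183, bond B=228.2478.
  t=2,j=2: stock 228.1152 → up 248.6456 (V=245.3900), down 173.3676 (V=194.9600). Price 230.0909; hedge Δ=0.6699, bond B=77.2727.
  t=1,j=0: stock 145.9200 → up 159.0528 (V=193.5205), down 110.8992 (V=185.1554). Price 187.9864; hedge Δ=0.1737, bond B=162.6375.
  t=1,j=1: stock 209.2800 → up 228.1152 (V=230.0909), down 159.0528 (V=193.5205). Price 217.9741; hedge Δ=0.5295, bond B=107.1546.
  t=0,j=0: stock 192.0000 → up 209.2800 (V=217.9741), down 145.9200 (V=187.9864). Price 207.4638; hedge Δ=0.4733, bond B=116.5919.
Each (Δ,B) replicates both successor values, so the strategy is self-financing and V0 is arbitrage-free.

(0,0): Delta=0.4733 Bond=116.5919
(1,0): Delta=0.1737 Bond=162.6375
(1,1): Delta=0.5295 Bond=107.1546
(2,0): Delta=2.2622 Bond=-65.7234
(2,1): Delta=-0.2183 Bond=228.2478
(2,2): Delta=0.6699 Bond=77.2727
V0=207.4638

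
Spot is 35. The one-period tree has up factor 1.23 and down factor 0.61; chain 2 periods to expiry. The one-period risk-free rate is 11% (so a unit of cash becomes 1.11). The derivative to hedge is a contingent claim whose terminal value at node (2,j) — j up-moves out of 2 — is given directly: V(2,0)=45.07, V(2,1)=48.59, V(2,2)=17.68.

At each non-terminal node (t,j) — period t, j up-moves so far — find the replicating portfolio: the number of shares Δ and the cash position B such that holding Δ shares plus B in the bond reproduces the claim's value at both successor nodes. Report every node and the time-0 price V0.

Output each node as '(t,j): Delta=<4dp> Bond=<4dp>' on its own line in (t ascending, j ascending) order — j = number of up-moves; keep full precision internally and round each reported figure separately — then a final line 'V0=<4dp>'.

(0,0): Delta=-1.0066 Bond=58.2451
(1,0): Delta=0.2659 Bond=37.4836
(1,1): Delta=-1.1581 Bond=71.1725
V0=23.0139

Risk-neutral probability p* = (R−d)/(u−d) = (1.11−0.61)/(1.23−0.61) = 0.8065.
Terminal payoffs: V(2,0)=45.0700, V(2,1)=48.5900, V(2,2)=17.6800
  t=1,j=0: stock 21.3500 → up 26.2605 (V=48.5900), down 13.0235 (V=45.0700). Price 43.1610; hedge Δ=0.2659, bond B=37.4836.
  t=1,j=1: stock 43.0500 → up 52.9515 (V=17.6800), down 26.2605 (V=48.5900). Price 21.3176; hedge Δ=-1.1581, bond B=71.1725.
  t=0,j=0: stock 35.0000 → up 43.0500 (V=21.3176), down 21.3500 (V=43.1610). Price 23.0139; hedge Δ=-1.0066, bond B=58.2451.
Check: Δ(0,0)·S0 + B(0,0) = 23.0139 = V0.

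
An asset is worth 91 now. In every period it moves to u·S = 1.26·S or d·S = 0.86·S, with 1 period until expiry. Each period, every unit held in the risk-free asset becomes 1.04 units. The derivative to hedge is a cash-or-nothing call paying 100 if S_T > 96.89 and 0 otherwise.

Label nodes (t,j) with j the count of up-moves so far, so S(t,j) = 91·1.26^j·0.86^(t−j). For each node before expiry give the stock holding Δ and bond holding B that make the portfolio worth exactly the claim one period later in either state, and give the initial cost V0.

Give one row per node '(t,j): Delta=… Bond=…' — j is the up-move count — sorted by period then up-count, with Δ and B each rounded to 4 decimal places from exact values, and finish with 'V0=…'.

(0,0): Delta=2.7473 Bond=-206.7308
V0=43.2692

Under the risk-neutral measure, an up-move has probability p* = (R−d)/(u−d) = 0.4500 and values discount at R = 1.04.
At expiry t=1: V(1,0)=0.0000, V(1,1)=100.0000
(0,0): S=91.0000. Δ = (V_up−V_dn)/(S_up−S_dn) = (100.0000−0.0000)/(114.6600−78.2600) = 2.7473. V = [p*·100.0000 + (1−p*)·0.0000]/1.04 = 43.2692. B = V − Δ·S = -206.7308.
Each (Δ,B) replicates both successor values, so the strategy is self-financing and V0 is arbitrage-free.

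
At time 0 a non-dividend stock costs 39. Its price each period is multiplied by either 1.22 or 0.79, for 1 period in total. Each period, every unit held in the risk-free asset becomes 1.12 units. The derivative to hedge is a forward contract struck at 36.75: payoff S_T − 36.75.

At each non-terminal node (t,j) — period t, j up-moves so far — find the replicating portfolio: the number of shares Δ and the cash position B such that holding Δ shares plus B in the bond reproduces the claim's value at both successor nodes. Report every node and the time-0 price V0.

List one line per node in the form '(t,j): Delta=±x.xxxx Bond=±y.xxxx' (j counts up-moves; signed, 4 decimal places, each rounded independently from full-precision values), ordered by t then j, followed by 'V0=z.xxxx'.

Since d<R<u, set p* = (R−d)/(u−d) = 0.7674; price each node as the discounted p*-expectation of its children.
Terminal values V(1,·): V(1,0)=-5.9400, V(1,1)=10.8300
(0,0): S=39.0000. Δ = (V_up−V_dn)/(S_up−S_dn) = (10.8300−-5.9400)/(47.5800−30.8100) = 1.0000. V = [p*·10.8300 + (1−p*)·-5.9400]/1.12 = 6.1875. B = V − Δ·S = -32.8125.
Each (Δ,B) replicates both successor values, so the strategy is self-financing and V0 is arbitrage-free.

(0,0): Delta=1.0000 Bond=-32.8125
V0=6.1875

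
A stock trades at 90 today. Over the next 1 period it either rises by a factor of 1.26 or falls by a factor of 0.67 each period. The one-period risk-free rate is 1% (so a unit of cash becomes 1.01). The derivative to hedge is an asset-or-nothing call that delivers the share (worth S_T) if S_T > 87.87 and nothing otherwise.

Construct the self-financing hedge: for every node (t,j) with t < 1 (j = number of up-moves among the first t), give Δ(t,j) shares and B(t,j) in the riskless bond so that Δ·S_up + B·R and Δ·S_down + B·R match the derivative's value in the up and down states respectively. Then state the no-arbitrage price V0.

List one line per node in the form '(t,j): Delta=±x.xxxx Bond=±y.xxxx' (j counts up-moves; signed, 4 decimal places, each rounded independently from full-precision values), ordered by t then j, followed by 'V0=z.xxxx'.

(0,0): Delta=2.1356 Bond=-127.5013
V0=64.7021

The replicating-portfolio and risk-neutral prices coincide; use p* = (1.01−0.67)/(1.26−0.67) = 0.5763 for the latter.
Payoff layer (t=1): V(1,0)=0.0000, V(1,1)=113.4000
(0,0): S=90.0000. Δ = (V_up−V_dn)/(S_up−S_dn) = (113.4000−0.0000)/(113.4000−60.3000) = 2.1356. V = [p*·113.4000 + (1−p*)·0.0000]/1.01 = 64.7021. B = V − Δ·S = -127.5013.
Check: Δ(0,0)·S0 + B(0,0) = 64.7021 = V0.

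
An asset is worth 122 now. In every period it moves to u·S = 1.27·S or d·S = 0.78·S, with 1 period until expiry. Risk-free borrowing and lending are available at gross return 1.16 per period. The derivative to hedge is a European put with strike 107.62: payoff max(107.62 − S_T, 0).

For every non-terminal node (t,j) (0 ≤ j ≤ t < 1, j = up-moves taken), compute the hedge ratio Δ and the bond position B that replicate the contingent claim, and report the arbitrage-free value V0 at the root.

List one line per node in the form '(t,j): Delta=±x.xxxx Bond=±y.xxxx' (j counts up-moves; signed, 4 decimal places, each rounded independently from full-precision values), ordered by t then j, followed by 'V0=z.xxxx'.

(0,0): Delta=-0.2084 Bond=27.8399
V0=2.4113

Under the risk-neutral measure, an up-move has probability p* = (R−d)/(u−d) = 0.7755 and values discount at R = 1.16.
Terminal values V(1,·): V(1,0)=12.4600, V(1,1)=0.0000
Node (0,0) S=122.0000: V=(p*·0.0000+(1−p*)·12.4600)/1.16=2.4113; Δ=(0.0000−12.4600)/(154.9400−95.1600)=-0.2084; B=V−Δ·S=27.8399
Root portfolio cost Δ·122+B reproduces V0=2.4113.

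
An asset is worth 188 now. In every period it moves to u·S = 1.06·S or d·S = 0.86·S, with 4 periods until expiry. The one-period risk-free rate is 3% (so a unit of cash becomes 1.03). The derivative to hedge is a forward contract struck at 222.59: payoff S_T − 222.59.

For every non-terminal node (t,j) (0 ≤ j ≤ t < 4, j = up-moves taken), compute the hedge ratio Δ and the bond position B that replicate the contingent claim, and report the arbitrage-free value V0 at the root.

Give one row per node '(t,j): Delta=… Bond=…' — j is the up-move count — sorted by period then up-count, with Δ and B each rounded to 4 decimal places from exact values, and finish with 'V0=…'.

No-arbitrage ⇒ martingale measure with p* = (R−d)/(u−d) = 0.8500.
At expiry t=4: V(4,0)=-119.7525, V(4,1)=-95.8368, V(4,2)=-66.3593, V(4,3)=-30.0265, V(4,4)=14.7557
  t=3,j=0: stock 119.5785 → up 126.7532 (V=-95.8368), down 102.8375 (V=-119.7525). Price -96.5283; hedge Δ=1.0000, bond B=-216.1068.
  t=3,j=1: stock 147.3875 → up 156.2307 (V=-66.3593), down 126.7532 (V=-95.8368). Price -68.7193; hedge Δ=1.0000, bond B=-216.1068.
  t=3,j=2: stock 181.6636 → up 192.5635 (V=-30.0265), down 156.2307 (V=-66.3593). Price -34.4431; hedge Δ=1.0000, bond B=-216.1068.
  t=3,j=3: stock 223.9110 → up 237.3457 (V=14.7557), down 192.5635 (V=-30.0265). Price 7.8042; hedge Δ=1.0000, bond B=-216.1068.
  t=2,j=0: stock 139.0448 → up 147.3875 (V=-68.7193), down 119.5785 (V=-96.5283). Price -70.7676; hedge Δ=1.0000, bond B=-209.8124.
  t=2,j=1: stock 171.3808 → up 181.6636 (V=-34.4431), down 147.3875 (V=-68.7193). Price -38.4316; hedge Δ=1.0000, bond B=-209.8124.
  t=2,j=2: stock 211.2368 → up 223.9110 (V=7.8042), down 181.6636 (V=-34.4431). Price 1.4244; hedge Δ=1.0000, bond B=-209.8124.
  t=1,j=0: stock 161.6800 → up 171.3808 (V=-38.4316), down 139.0448 (V=-70.7676). Price -42.0214; hedge Δ=1.0000, bond B=-203.7014.
  t=1,j=1: stock 199.2800 → up 211.2368 (V=1.4244), down 171.3808 (V=-38.4316). Price -4.4214; hedge Δ=1.0000, bond B=-203.7014.
  t=0,j=0: stock 188.0000 → up 199.2800 (V=-4.4214), down 161.6800 (V=-42.0214). Price -9.7683; hedge Δ=1.0000, bond B=-197.7683.
Check: Δ(0,0)·S0 + B(0,0) = -9.7683 = V0.

(0,0): Delta=1.0000 Bond=-197.7683
(1,0): Delta=1.0000 Bond=-203.7014
(1,1): Delta=1.0000 Bond=-203.7014
(2,0): Delta=1.0000 Bond=-209.8124
(2,1): Delta=1.0000 Bond=-209.8124
(2,2): Delta=1.0000 Bond=-209.8124
(3,0): Delta=1.0000 Bond=-216.1068
(3,1): Delta=1.0000 Bond=-216.1068
(3,2): Delta=1.0000 Bond=-216.1068
(3,3): Delta=1.0000 Bond=-216.1068
V0=-9.7683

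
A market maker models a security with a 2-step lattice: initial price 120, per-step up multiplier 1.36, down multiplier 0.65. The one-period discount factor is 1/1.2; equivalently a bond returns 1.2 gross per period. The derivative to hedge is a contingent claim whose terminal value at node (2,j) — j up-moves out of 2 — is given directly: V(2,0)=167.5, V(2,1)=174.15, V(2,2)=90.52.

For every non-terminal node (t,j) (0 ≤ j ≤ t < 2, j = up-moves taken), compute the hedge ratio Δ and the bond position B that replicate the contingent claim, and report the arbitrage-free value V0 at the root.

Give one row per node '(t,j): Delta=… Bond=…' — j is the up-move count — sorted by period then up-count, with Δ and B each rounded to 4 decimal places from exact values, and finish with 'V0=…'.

Risk-neutral probability p* = (R−d)/(u−d) = (1.2−0.65)/(1.36−0.65) = 0.7746.
Terminal values V(2,·): V(2,0)=167.5000, V(2,1)=174.1500, V(2,2)=90.5200
Node (1,0) S=78.0000: V=(p*·174.1500+(1−p*)·167.5000)/1.2=143.8762; Δ=(174.1500−167.5000)/(106.0800−50.7000)=0.1201; B=V−Δ·S=134.5100
Node (1,1) S=163.2000: V=(p*·90.5200+(1−p*)·174.1500)/1.2=91.1385; Δ=(90.5200−174.1500)/(221.9520−106.0800)=-0.7217; B=V−Δ·S=208.9272
Node (0,0) S=120.0000: V=(p*·91.1385+(1−p*)·143.8762)/1.2=85.8525; Δ=(91.1385−143.8762)/(163.2000−78.0000)=-0.6190; B=V−Δ·S=160.1310
Each (Δ,B) replicates both successor values, so the strategy is self-financing and V0 is arbitrage-free.

(0,0): Delta=-0.6190 Bond=160.1310
(1,0): Delta=0.1201 Bond=134.5100
(1,1): Delta=-0.7217 Bond=208.9272
V0=85.8525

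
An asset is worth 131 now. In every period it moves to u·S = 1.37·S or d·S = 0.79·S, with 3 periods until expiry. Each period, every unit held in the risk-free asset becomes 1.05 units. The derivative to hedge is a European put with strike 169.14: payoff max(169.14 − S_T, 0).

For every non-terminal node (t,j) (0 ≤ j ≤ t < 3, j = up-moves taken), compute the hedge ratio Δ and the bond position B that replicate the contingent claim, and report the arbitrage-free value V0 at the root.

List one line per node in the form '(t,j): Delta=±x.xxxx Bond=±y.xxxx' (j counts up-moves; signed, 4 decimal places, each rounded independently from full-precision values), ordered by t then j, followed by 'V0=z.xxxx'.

No-arbitrage ⇒ martingale measure with p* = (R−d)/(u−d) = 0.4483.
Payoff layer (t=3): V(3,0)=104.5519, V(3,1)=57.1328, V(3,2)=0.0000, V(3,3)=0.0000
(2,0): S=81.7571. Δ = (V_up−V_dn)/(S_up−S_dn) = (57.1328−104.5519)/(112.0072−64.5881) = -1.0000. V = [p*·57.1328 + (1−p*)·104.5519]/1.05 = 79.3286. B = V − Δ·S = 161.0857.
(2,1): S=141.7813. Δ = (V_up−V_dn)/(S_up−S_dn) = (0.0000−57.1328)/(194.2404−112.0072) = -0.6948. V = [p*·0.0000 + (1−p*)·57.1328]/1.05 = 30.0205. B = V − Δ·S = 128.5253.
(2,2): S=245.8739. Δ = (V_up−V_dn)/(S_up−S_dn) = (0.0000−0.0000)/(336.8472−194.2404) = 0.0000. V = [p*·0.0000 + (1−p*)·0.0000]/1.05 = 0.0000. B = V − Δ·S = 0.0000.
(1,0): S=103.4900. Δ = (V_up−V_dn)/(S_up−S_dn) = (30.0205−79.3286)/(141.7813−81.7571) = -0.8215. V = [p*·30.0205 + (1−p*)·79.3286]/1.05 = 54.5000. B = V − Δ·S = 139.5140.
(1,1): S=179.4700. Δ = (V_up−V_dn)/(S_up−S_dn) = (0.0000−30.0205)/(245.8739−141.7813) = -0.2884. V = [p*·0.0000 + (1−p*)·30.0205]/1.05 = 15.7743. B = V − Δ·S = 67.5338.
(0,0): S=131.0000. Δ = (V_up−V_dn)/(S_up−S_dn) = (15.7743−54.5000)/(179.4700−103.4900) = -0.5097. V = [p*·15.7743 + (1−p*)·54.5000]/1.05 = 35.3716. B = V − Δ·S = 102.1400.
Check: Δ(0,0)·S0 + B(0,0) = 35.3716 = V0.

(0,0): Delta=-0.5097 Bond=102.1400
(1,0): Delta=-0.8215 Bond=139.5140
(1,1): Delta=-0.2884 Bond=67.5338
(2,0): Delta=-1.0000 Bond=161.0857
(2,1): Delta=-0.6948 Bond=128.5253
(2,2): Delta=0.0000 Bond=0.0000
V0=35.3716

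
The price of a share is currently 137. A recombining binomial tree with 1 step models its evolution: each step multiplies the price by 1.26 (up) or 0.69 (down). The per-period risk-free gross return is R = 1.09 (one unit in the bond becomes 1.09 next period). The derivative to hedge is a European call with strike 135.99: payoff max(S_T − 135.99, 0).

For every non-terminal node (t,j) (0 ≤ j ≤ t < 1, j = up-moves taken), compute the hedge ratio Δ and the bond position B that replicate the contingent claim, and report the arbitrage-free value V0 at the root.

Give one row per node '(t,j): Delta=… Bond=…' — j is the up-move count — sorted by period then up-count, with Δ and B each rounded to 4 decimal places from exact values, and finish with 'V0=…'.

The replicating-portfolio and risk-neutral prices coincide; use p* = (1.09−0.69)/(1.26−0.69) = 0.7018 for the latter.
Payoff layer (t=1): V(1,0)=0.0000, V(1,1)=36.6300
Node (0,0) S=137.0000: V=(p*·36.6300+(1−p*)·0.0000)/1.09=23.5828; Δ=(36.6300−0.0000)/(172.6200−94.5300)=0.4691; B=V−Δ·S=-40.6803
Check: Δ(0,0)·S0 + B(0,0) = 23.5828 = V0.

(0,0): Delta=0.4691 Bond=-40.6803
V0=23.5828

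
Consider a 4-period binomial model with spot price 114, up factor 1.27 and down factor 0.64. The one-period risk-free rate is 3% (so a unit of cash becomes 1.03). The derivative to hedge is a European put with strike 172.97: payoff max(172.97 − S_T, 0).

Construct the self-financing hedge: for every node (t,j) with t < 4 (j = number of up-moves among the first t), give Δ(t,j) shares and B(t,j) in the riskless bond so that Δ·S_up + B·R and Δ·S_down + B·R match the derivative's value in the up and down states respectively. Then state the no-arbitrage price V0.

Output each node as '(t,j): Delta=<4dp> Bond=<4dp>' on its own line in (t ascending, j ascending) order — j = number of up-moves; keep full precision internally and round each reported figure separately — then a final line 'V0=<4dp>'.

Under the risk-neutral measure, an up-move has probability p* = (R−d)/(u−d) = 0.6190 and values discount at R = 1.03.
Terminal payoffs: V(4,0)=153.8440, V(4,1)=135.0168, V(4,2)=97.6566, V(4,3)=23.5200, V(4,4)=0.0000
  t=3,j=0: stock 29.8844 → up 37.9532 (V=135.0168), down 19.1260 (V=153.8440). Price 138.0476; hedge Δ=-1.0000, bond B=167.9320.
  t=3,j=1: stock 59.3019 → up 75.3134 (V=97.6566), down 37.9532 (V=135.0168). Price 108.6302; hedge Δ=-1.0000, bond B=167.9320.
  t=3,j=2: stock 117.6772 → up 149.4500 (V=23.5200), down 75.3134 (V=97.6566). Price 50.2549; hedge Δ=-1.0000, bond B=167.9320.
  t=3,j=3: stock 233.5157 → up 296.5649 (V=0.0000), down 149.4500 (V=23.5200). Price 8.6990; hedge Δ=-0.1599, bond B=46.0323.
  t=2,j=0: stock 46.6944 → up 59.3019 (V=108.6302), down 29.8844 (V=138.0476). Price 116.3464; hedge Δ=-1.0000, bond B=163.0408.
  t=2,j=1: stock 92.6592 → up 117.6772 (V=50.2549), down 59.3019 (V=108.6302). Price 70.3816; hedge Δ=-1.0000, bond B=163.0408.
  t=2,j=2: stock 183.8706 → up 233.5157 (V=8.6990), down 117.6772 (V=50.2549). Price 23.8154; hedge Δ=-0.3587, bond B=89.7770.
  t=1,j=0: stock 72.9600 → up 92.6592 (V=70.3816), down 46.6944 (V=116.3464). Price 85.3321; hedge Δ=-1.0000, bond B=158.2921.
  t=1,j=1: stock 144.7800 → up 183.8706 (V=23.8154), down 92.6592 (V=70.3816). Price 40.3445; hedge Δ=-0.5105, bond B=114.2592.
  t=0,j=0: stock 114.0000 → up 144.7800 (V=40.3445), down 72.9600 (V=85.3321). Price 55.8084; hedge Δ=-0.6264, bond B=127.2171.
The time-0 hedge costs 55.8084, which is the no-arbitrage price.

(0,0): Delta=-0.6264 Bond=127.2171
(1,0): Delta=-1.0000 Bond=158.2921
(1,1): Delta=-0.5105 Bond=114.2592
(2,0): Delta=-1.0000 Bond=163.0408
(2,1): Delta=-1.0000 Bond=163.0408
(2,2): Delta=-0.3587 Bond=89.7770
(3,0): Delta=-1.0000 Bond=167.9320
(3,1): Delta=-1.0000 Bond=167.9320
(3,2): Delta=-1.0000 Bond=167.9320
(3,3): Delta=-0.1599 Bond=46.0323
V0=55.8084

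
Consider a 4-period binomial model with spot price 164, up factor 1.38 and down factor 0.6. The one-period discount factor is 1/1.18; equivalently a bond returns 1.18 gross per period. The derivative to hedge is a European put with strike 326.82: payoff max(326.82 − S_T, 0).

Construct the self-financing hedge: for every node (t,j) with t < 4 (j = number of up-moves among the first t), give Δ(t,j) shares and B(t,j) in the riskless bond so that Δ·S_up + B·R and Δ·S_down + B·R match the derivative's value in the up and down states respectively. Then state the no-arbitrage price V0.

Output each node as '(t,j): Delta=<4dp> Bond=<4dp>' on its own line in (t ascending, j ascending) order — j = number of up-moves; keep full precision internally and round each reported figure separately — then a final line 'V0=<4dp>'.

Since d<R<u, set p* = (R−d)/(u−d) = 0.7436; price each node as the discounted p*-expectation of its children.
Terminal payoffs: V(4,0)=305.5656, V(4,1)=277.9349, V(4,2)=214.3842, V(4,3)=68.2177, V(4,4)=0.0000
(3,0): S=35.4240. Δ = (V_up−V_dn)/(S_up−S_dn) = (277.9349−305.5656)/(48.8851−21.2544) = -1.0000. V = [p*·277.9349 + (1−p*)·305.5656]/1.18 = 241.5421. B = V − Δ·S = 276.9661.
(3,1): S=81.4752. Δ = (V_up−V_dn)/(S_up−S_dn) = (214.3842−277.9349)/(112.4358−48.8851) = -1.0000. V = [p*·214.3842 + (1−p*)·277.9349]/1.18 = 195.4909. B = V − Δ·S = 276.9661.
(3,2): S=187.3930. Δ = (V_up−V_dn)/(S_up−S_dn) = (68.2177−214.3842)/(258.6023−112.4358) = -1.0000. V = [p*·68.2177 + (1−p*)·214.3842]/1.18 = 89.5731. B = V − Δ·S = 276.9661.
(3,3): S=431.0038. Δ = (V_up−V_dn)/(S_up−S_dn) = (0.0000−68.2177)/(594.7853−258.6023) = -0.2029. V = [p*·0.0000 + (1−p*)·68.2177]/1.18 = 14.8235. B = V − Δ·S = 102.2821.
(2,0): S=59.0400. Δ = (V_up−V_dn)/(S_up−S_dn) = (195.4909−241.5421)/(81.4752−35.4240) = -1.0000. V = [p*·195.4909 + (1−p*)·241.5421]/1.18 = 175.6770. B = V − Δ·S = 234.7170.
(2,1): S=135.7920. Δ = (V_up−V_dn)/(S_up−S_dn) = (89.5731−195.4909)/(187.3930−81.4752) = -1.0000. V = [p*·89.5731 + (1−p*)·195.4909]/1.18 = 98.9250. B = V − Δ·S = 234.7170.
(2,2): S=312.3216. Δ = (V_up−V_dn)/(S_up−S_dn) = (14.8235−89.5731)/(431.0038−187.3930) = -0.3068. V = [p*·14.8235 + (1−p*)·89.5731]/1.18 = 28.8051. B = V − Δ·S = 124.6380.
(1,0): S=98.4000. Δ = (V_up−V_dn)/(S_up−S_dn) = (98.9250−175.6770)/(135.7920−59.0400) = -1.0000. V = [p*·98.9250 + (1−p*)·175.6770]/1.18 = 100.5127. B = V − Δ·S = 198.9127.
(1,1): S=226.3200. Δ = (V_up−V_dn)/(S_up−S_dn) = (28.8051−98.9250)/(312.3216−135.7920) = -0.3972. V = [p*·28.8051 + (1−p*)·98.9250]/1.18 = 39.6480. B = V − Δ·S = 129.5453.
(0,0): S=164.0000. Δ = (V_up−V_dn)/(S_up−S_dn) = (39.6480−100.5127)/(226.3200−98.4000) = -0.4758. V = [p*·39.6480 + (1−p*)·100.5127]/1.18 = 46.8257. B = V − Δ·S = 124.8575.
The time-0 hedge costs 46.8257, which is the no-arbitrage price.

(0,0): Delta=-0.4758 Bond=124.8575
(1,0): Delta=-1.0000 Bond=198.9127
(1,1): Delta=-0.3972 Bond=129.5453
(2,0): Delta=-1.0000 Bond=234.7170
(2,1): Delta=-1.0000 Bond=234.7170
(2,2): Delta=-0.3068 Bond=124.6380
(3,0): Delta=-1.0000 Bond=276.9661
(3,1): Delta=-1.0000 Bond=276.9661
(3,2): Delta=-1.0000 Bond=276.9661
(3,3): Delta=-0.2029 Bond=102.2821
V0=46.8257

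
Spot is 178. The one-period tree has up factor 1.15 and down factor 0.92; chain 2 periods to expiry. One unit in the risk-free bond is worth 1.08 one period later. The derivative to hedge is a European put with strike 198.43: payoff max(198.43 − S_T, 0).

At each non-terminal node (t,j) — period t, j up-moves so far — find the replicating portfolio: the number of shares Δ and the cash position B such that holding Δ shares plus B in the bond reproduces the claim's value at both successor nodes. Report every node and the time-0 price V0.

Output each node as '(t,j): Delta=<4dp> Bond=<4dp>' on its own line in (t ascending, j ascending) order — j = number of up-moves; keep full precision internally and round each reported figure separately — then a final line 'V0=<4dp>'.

(0,0): Delta=-0.4183 Bond=81.9128
(1,0): Delta=-1.0000 Bond=183.7315
(1,1): Delta=-0.2147 Bond=46.7870
V0=7.4624

Since d<R<u, set p* = (R−d)/(u−d) = 0.6957; price each node as the discounted p*-expectation of its children.
Terminal values V(2,·): V(2,0)=47.7708, V(2,1)=10.1060, V(2,2)=0.0000
  t=1,j=0: stock 163.7600 → up 188.3240 (V=10.1060), down 150.6592 (V=47.7708). Price 19.9715; hedge Δ=-1.0000, bond B=183.7315.
  t=1,j=1: stock 204.7000 → up 235.4050 (V=0.0000), down 188.3240 (V=10.1060). Price 2.8479; hedge Δ=-0.2147, bond B=46.7870.
  t=0,j=0: stock 178.0000 → up 204.7000 (V=2.8479), down 163.7600 (V=19.9715). Price 7.4624; hedge Δ=-0.4183, bond B=81.9128.
Check: Δ(0,0)·S0 + B(0,0) = 7.4624 = V0.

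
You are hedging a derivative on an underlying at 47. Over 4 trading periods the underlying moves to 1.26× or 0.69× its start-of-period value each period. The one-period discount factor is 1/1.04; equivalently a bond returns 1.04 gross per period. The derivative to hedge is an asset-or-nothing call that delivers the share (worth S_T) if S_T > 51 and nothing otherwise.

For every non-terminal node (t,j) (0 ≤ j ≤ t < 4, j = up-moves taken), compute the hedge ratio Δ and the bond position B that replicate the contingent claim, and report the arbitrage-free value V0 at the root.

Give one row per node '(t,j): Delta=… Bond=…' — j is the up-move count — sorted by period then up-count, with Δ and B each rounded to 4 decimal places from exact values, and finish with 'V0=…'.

(0,0): Delta=1.3515 Bond=-29.3059
(1,0): Delta=1.2234 Bond=-26.3220
(1,1): Delta=1.3956 Bond=-33.0905
(2,0): Delta=0.0000 Bond=0.0000
(2,1): Delta=1.6445 Bond=-44.5820
(2,2): Delta=1.3100 Bond=-28.0230
(3,0): Delta=0.0000 Bond=0.0000
(3,1): Delta=0.0000 Bond=0.0000
(3,2): Delta=2.2105 Bond=-75.5091
(3,3): Delta=1.0000 Bond=0.0000
V0=34.2157

The replicating-portfolio and risk-neutral prices coincide; use p* = (1.04−0.69)/(1.26−0.69) = 0.6140 for the latter.
Terminal payoffs: V(4,0)=0.0000, V(4,1)=0.0000, V(4,2)=0.0000, V(4,3)=64.8722, V(4,4)=118.4623
Node (3,0) S=15.4399: V=(p*·0.0000+(1−p*)·0.0000)/1.04=0.0000; Δ=(0.0000−0.0000)/(19.4543−10.6535)=0.0000; B=V−Δ·S=0.0000
Node (3,1) S=28.1946: V=(p*·0.0000+(1−p*)·0.0000)/1.04=0.0000; Δ=(0.0000−0.0000)/(35.5252−19.4543)=0.0000; B=V−Δ·S=0.0000
Node (3,2) S=51.4859: V=(p*·64.8722+(1−p*)·0.0000)/1.04=38.3017; Δ=(64.8722−0.0000)/(64.8722−35.5252)=2.2105; B=V−Δ·S=-75.5091
Node (3,3) S=94.0177: V=(p*·118.4623+(1−p*)·64.8722)/1.04=94.0177; Δ=(118.4623−64.8722)/(118.4623−64.8722)=1.0000; B=V−Δ·S=0.0000
Node (2,0) S=22.3767: V=(p*·0.0000+(1−p*)·0.0000)/1.04=0.0000; Δ=(0.0000−0.0000)/(28.1946−15.4399)=0.0000; B=V−Δ·S=0.0000
Node (2,1) S=40.8618: V=(p*·38.3017+(1−p*)·0.0000)/1.04=22.6140; Δ=(38.3017−0.0000)/(51.4859−28.1946)=1.6445; B=V−Δ·S=-44.5820
Node (2,2) S=74.6172: V=(p*·94.0177+(1−p*)·38.3017)/1.04=69.7243; Δ=(94.0177−38.3017)/(94.0177−51.4859)=1.3100; B=V−Δ·S=-28.0230
Node (1,0) S=32.4300: V=(p*·22.6140+(1−p*)·0.0000)/1.04=13.3517; Δ=(22.6140−0.0000)/(40.8618−22.3767)=1.2234; B=V−Δ·S=-26.3220
Node (1,1) S=59.2200: V=(p*·69.7243+(1−p*)·22.6140)/1.04=49.5590; Δ=(69.7243−22.6140)/(74.6172−40.8618)=1.3956; B=V−Δ·S=-33.0905
Node (0,0) S=47.0000: V=(p*·49.5590+(1−p*)·13.3517)/1.04=34.2157; Δ=(49.5590−13.3517)/(59.2200−32.4300)=1.3515; B=V−Δ·S=-29.3059
Each (Δ,B) replicates both successor values, so the strategy is self-financing and V0 is arbitrage-free.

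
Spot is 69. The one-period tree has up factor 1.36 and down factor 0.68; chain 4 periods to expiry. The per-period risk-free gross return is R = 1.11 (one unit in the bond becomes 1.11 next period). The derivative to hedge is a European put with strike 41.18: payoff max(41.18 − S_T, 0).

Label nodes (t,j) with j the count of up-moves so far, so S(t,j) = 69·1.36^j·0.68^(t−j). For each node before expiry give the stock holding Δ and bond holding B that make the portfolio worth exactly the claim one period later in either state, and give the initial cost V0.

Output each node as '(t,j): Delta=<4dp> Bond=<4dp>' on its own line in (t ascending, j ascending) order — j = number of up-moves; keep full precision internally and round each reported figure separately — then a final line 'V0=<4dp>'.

(0,0): Delta=-0.0581 Bond=5.2916
(1,0): Delta=-0.1888 Bond=12.0075
(1,1): Delta=-0.0201 Bond=2.3074
(2,0): Delta=-0.5318 Bond=24.2704
(2,1): Delta=-0.0891 Bond=6.9666
(2,2): Delta=0.0000 Bond=0.0000
(3,0): Delta=-1.0000 Bond=37.0991
(3,1): Delta=-0.3956 Bond=21.0337
(3,2): Delta=0.0000 Bond=0.0000
(3,3): Delta=0.0000 Bond=0.0000
V0=1.2846

Since d<R<u, set p* = (R−d)/(u−d) = 0.6324; price each node as the discounted p*-expectation of its children.
Terminal payoffs: V(4,0)=26.4269, V(4,1)=11.6737, V(4,2)=0.0000, V(4,3)=0.0000, V(4,4)=0.0000
(3,0): S=21.6958. Δ = (V_up−V_dn)/(S_up−S_dn) = (11.6737−26.4269)/(29.5063−14.7531) = -1.0000. V = [p*·11.6737 + (1−p*)·26.4269]/1.11 = 15.4033. B = V − Δ·S = 37.0991.
(3,1): S=43.3916. Δ = (V_up−V_dn)/(S_up−S_dn) = (0.0000−11.6737)/(59.0126−29.5063) = -0.3956. V = [p*·0.0000 + (1−p*)·11.6737]/1.11 = 3.8665. B = V − Δ·S = 21.0337.
(3,2): S=86.7832. Δ = (V_up−V_dn)/(S_up−S_dn) = (0.0000−0.0000)/(118.0252−59.0126) = 0.0000. V = [p*·0.0000 + (1−p*)·0.0000]/1.11 = 0.0000. B = V − Δ·S = 0.0000.
(3,3): S=173.5665. Δ = (V_up−V_dn)/(S_up−S_dn) = (0.0000−0.0000)/(236.0504−118.0252) = 0.0000. V = [p*·0.0000 + (1−p*)·0.0000]/1.11 = 0.0000. B = V − Δ·S = 0.0000.
(2,0): S=31.9056. Δ = (V_up−V_dn)/(S_up−S_dn) = (3.8665−15.4033)/(43.3916−21.6958) = -0.5318. V = [p*·3.8665 + (1−p*)·15.4033]/1.11 = 7.3045. B = V − Δ·S = 24.2704.
(2,1): S=63.8112. Δ = (V_up−V_dn)/(S_up−S_dn) = (0.0000−3.8665)/(86.7832−43.3916) = -0.0891. V = [p*·0.0000 + (1−p*)·3.8665]/1.11 = 1.2806. B = V − Δ·S = 6.9666.
(2,2): S=127.6224. Δ = (V_up−V_dn)/(S_up−S_dn) = (0.0000−0.0000)/(173.5665−86.7832) = 0.0000. V = [p*·0.0000 + (1−p*)·0.0000]/1.11 = 0.0000. B = V − Δ·S = 0.0000.
(1,0): S=46.9200. Δ = (V_up−V_dn)/(S_up−S_dn) = (1.2806−7.3045)/(63.8112−31.9056) = -0.1888. V = [p*·1.2806 + (1−p*)·7.3045]/1.11 = 3.1489. B = V − Δ·S = 12.0075.
(1,1): S=93.8400. Δ = (V_up−V_dn)/(S_up−S_dn) = (0.0000−1.2806)/(127.6224−63.8112) = -0.0201. V = [p*·0.0000 + (1−p*)·1.2806]/1.11 = 0.4242. B = V − Δ·S = 2.3074.
(0,0): S=69.0000. Δ = (V_up−V_dn)/(S_up−S_dn) = (0.4242−3.1489)/(93.8400−46.9200) = -0.0581. V = [p*·0.4242 + (1−p*)·3.1489]/1.11 = 1.2846. B = V − Δ·S = 5.2916.
The time-0 hedge costs 1.2846, which is the no-arbitrage price.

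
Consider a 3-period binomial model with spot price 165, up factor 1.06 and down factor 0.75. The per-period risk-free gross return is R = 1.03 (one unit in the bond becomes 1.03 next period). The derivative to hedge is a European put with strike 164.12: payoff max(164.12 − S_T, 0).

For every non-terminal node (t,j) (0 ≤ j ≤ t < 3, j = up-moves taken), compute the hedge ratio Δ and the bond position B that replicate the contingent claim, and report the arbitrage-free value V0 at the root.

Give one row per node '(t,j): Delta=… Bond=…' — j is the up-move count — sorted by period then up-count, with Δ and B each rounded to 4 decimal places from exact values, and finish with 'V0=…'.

Risk-neutral probability p* = (R−d)/(u−d) = (1.03−0.75)/(1.06−0.75) = 0.9032.
Terminal values V(3,·): V(3,0)=94.5106, V(3,1)=65.7387, V(3,2)=25.0745, V(3,3)=0.0000
(2,0): S=92.8125. Δ = (V_up−V_dn)/(S_up−S_dn) = (65.7387−94.5106)/(98.3813−69.6094) = -1.0000. V = [p*·65.7387 + (1−p*)·94.5106]/1.03 = 66.5273. B = V − Δ·S = 159.3398.
(2,1): S=131.1750. Δ = (V_up−V_dn)/(S_up−S_dn) = (25.0745−65.7387)/(139.0455−98.3813) = -1.0000. V = [p*·25.0745 + (1−p*)·65.7387]/1.03 = 28.1648. B = V − Δ·S = 159.3398.
(2,2): S=185.3940. Δ = (V_up−V_dn)/(S_up−S_dn) = (0.0000−25.0745)/(196.5176−139.0455) = -0.4363. V = [p*·0.0000 + (1−p*)·25.0745]/1.03 = 2.3559. B = V − Δ·S = 83.2414.
(1,0): S=123.7500. Δ = (V_up−V_dn)/(S_up−S_dn) = (28.1648−66.5273)/(131.1750−92.8125) = -1.0000. V = [p*·28.1648 + (1−p*)·66.5273]/1.03 = 30.9488. B = V − Δ·S = 154.6988.
(1,1): S=174.9000. Δ = (V_up−V_dn)/(S_up−S_dn) = (2.3559−28.1648)/(185.3940−131.1750) = -0.4760. V = [p*·2.3559 + (1−p*)·28.1648]/1.03 = 4.7122. B = V − Δ·S = 87.9667.
(0,0): S=165.0000. Δ = (V_up−V_dn)/(S_up−S_dn) = (4.7122−30.9488)/(174.9000−123.7500) = -0.5129. V = [p*·4.7122 + (1−p*)·30.9488]/1.03 = 7.0400. B = V − Δ·S = 91.6744.
Check: Δ(0,0)·S0 + B(0,0) = 7.0400 = V0.

(0,0): Delta=-0.5129 Bond=91.6744
(1,0): Delta=-1.0000 Bond=154.6988
(1,1): Delta=-0.4760 Bond=87.9667
(2,0): Delta=-1.0000 Bond=159.3398
(2,1): Delta=-1.0000 Bond=159.3398
(2,2): Delta=-0.4363 Bond=83.2414
V0=7.0400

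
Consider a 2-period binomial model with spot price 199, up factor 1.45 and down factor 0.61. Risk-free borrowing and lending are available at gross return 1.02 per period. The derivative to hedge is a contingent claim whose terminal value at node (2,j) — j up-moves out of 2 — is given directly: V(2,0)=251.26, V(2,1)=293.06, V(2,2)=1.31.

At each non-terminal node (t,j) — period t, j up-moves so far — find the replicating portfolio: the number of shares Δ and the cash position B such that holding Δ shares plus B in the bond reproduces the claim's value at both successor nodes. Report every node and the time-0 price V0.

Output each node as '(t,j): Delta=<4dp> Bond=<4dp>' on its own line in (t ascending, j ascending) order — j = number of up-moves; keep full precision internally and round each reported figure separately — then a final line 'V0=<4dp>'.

No-arbitrage ⇒ martingale measure with p* = (R−d)/(u−d) = 0.4881.
Terminal payoffs: V(2,0)=251.2600, V(2,1)=293.0600, V(2,2)=1.3100
Node (1,0) S=121.3900: V=(p*·293.0600+(1−p*)·251.2600)/1.02=266.3357; Δ=(293.0600−251.2600)/(176.0155−74.0479)=0.4099; B=V−Δ·S=216.5738
Node (1,1) S=288.5500: V=(p*·1.3100+(1−p*)·293.0600)/1.02=147.7041; Δ=(1.3100−293.0600)/(418.3975−176.0155)=-1.2037; B=V−Δ·S=495.0256
Node (0,0) S=199.0000: V=(p*·147.7041+(1−p*)·266.3357)/1.02=204.3453; Δ=(147.7041−266.3357)/(288.5500−121.3900)=-0.7097; B=V−Δ·S=345.5733
Self-financing check: at every node Δ·S+B equals the discounted successor values.

(0,0): Delta=-0.7097 Bond=345.5733
(1,0): Delta=0.4099 Bond=216.5738
(1,1): Delta=-1.2037 Bond=495.0256
V0=204.3453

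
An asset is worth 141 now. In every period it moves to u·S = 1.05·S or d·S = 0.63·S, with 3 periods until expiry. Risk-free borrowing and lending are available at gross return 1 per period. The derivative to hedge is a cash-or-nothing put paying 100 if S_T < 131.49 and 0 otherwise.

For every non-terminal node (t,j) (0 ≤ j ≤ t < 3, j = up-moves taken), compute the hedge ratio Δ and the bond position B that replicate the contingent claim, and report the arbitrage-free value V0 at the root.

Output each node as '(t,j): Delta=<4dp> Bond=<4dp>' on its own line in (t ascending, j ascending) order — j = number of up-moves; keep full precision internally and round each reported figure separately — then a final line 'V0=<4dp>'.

Under the risk-neutral measure, an up-move has probability p* = (R−d)/(u−d) = 0.8810 and values discount at R = 1.
At expiry t=3: V(3,0)=100.0000, V(3,1)=100.0000, V(3,2)=100.0000, V(3,3)=0.0000
  t=2,j=0: stock 55.9629 → up 58.7610 (V=100.0000), down 35.2566 (V=100.0000). Price 100.0000; hedge Δ=0.0000, bond B=100.0000.
  t=2,j=1: stock 93.2715 → up 97.9351 (V=100.0000), down 58.7610 (V=100.0000). Price 100.0000; hedge Δ=0.0000, bond B=100.0000.
  t=2,j=2: stock 155.4525 → up 163.2251 (V=0.0000), down 97.9351 (V=100.0000). Price 11.9048; hedge Δ=-1.5316, bond B=250.0000.
  t=1,j=0: stock 88.8300 → up 93.2715 (V=100.0000), down 55.9629 (V=100.0000). Price 100.0000; hedge Δ=0.0000, bond B=100.0000.
  t=1,j=1: stock 148.0500 → up 155.4525 (V=11.9048), down 93.2715 (V=100.0000). Price 22.3923; hedge Δ=-1.4168, bond B=232.1429.
  t=0,j=0: stock 141.0000 → up 148.0500 (V=22.3923), down 88.8300 (V=100.0000). Price 31.6313; hedge Δ=-1.3105, bond B=216.4116.
Self-financing check: at every node Δ·S+B equals the discounted successor values.

(0,0): Delta=-1.3105 Bond=216.4116
(1,0): Delta=0.0000 Bond=100.0000
(1,1): Delta=-1.4168 Bond=232.1429
(2,0): Delta=0.0000 Bond=100.0000
(2,1): Delta=0.0000 Bond=100.0000
(2,2): Delta=-1.5316 Bond=250.0000
V0=31.6313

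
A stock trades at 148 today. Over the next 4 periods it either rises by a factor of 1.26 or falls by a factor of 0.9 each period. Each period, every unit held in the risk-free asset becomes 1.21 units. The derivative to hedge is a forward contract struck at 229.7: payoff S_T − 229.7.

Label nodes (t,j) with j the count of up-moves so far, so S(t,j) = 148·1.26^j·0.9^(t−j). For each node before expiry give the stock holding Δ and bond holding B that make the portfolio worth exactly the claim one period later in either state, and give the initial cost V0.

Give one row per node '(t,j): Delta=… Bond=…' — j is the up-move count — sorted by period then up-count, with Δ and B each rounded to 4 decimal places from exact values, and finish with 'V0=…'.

(0,0): Delta=1.0000 Bond=-107.1567
(1,0): Delta=1.0000 Bond=-129.6597
(1,1): Delta=1.0000 Bond=-129.6597
(2,0): Delta=1.0000 Bond=-156.8882
(2,1): Delta=1.0000 Bond=-156.8882
(2,2): Delta=1.0000 Bond=-156.8882
(3,0): Delta=1.0000 Bond=-189.8347
(3,1): Delta=1.0000 Bond=-189.8347
(3,2): Delta=1.0000 Bond=-189.8347
(3,3): Delta=1.0000 Bond=-189.8347
V0=40.8433

Risk-neutral probability p* = (R−d)/(u−d) = (1.21−0.9)/(1.26−0.9) = 0.8611.
At expiry t=4: V(4,0)=-132.5972, V(4,1)=-93.7561, V(4,2)=-39.3785, V(4,3)=36.7501, V(4,4)=143.3301
(3,0): S=107.8920. Δ = (V_up−V_dn)/(S_up−S_dn) = (-93.7561−-132.5972)/(135.9439−97.1028) = 1.0000. V = [p*·-93.7561 + (1−p*)·-132.5972]/1.21 = -81.9427. B = V − Δ·S = -189.8347.
(3,1): S=151.0488. Δ = (V_up−V_dn)/(S_up−S_dn) = (-39.3785−-93.7561)/(190.3215−135.9439) = 1.0000. V = [p*·-39.3785 + (1−p*)·-93.7561]/1.21 = -38.7859. B = V − Δ·S = -189.8347.
(3,2): S=211.4683. Δ = (V_up−V_dn)/(S_up−S_dn) = (36.7501−-39.3785)/(266.4501−190.3215) = 1.0000. V = [p*·36.7501 + (1−p*)·-39.3785]/1.21 = 21.6336. B = V − Δ·S = -189.8347.
(3,3): S=296.0556. Δ = (V_up−V_dn)/(S_up−S_dn) = (143.3301−36.7501)/(373.0301−266.4501) = 1.0000. V = [p*·143.3301 + (1−p*)·36.7501]/1.21 = 106.2209. B = V − Δ·S = -189.8347.
(2,0): S=119.8800. Δ = (V_up−V_dn)/(S_up−S_dn) = (-38.7859−-81.9427)/(151.0488−107.8920) = 1.0000. V = [p*·-38.7859 + (1−p*)·-81.9427]/1.21 = -37.0082. B = V − Δ·S = -156.8882.
(2,1): S=167.8320. Δ = (V_up−V_dn)/(S_up−S_dn) = (21.6336−-38.7859)/(211.4683−151.0488) = 1.0000. V = [p*·21.6336 + (1−p*)·-38.7859]/1.21 = 10.9438. B = V − Δ·S = -156.8882.
(2,2): S=234.9648. Δ = (V_up−V_dn)/(S_up−S_dn) = (106.2209−21.6336)/(296.0556−211.4683) = 1.0000. V = [p*·106.2209 + (1−p*)·21.6336]/1.21 = 78.0766. B = V − Δ·S = -156.8882.
(1,0): S=133.2000. Δ = (V_up−V_dn)/(S_up−S_dn) = (10.9438−-37.0082)/(167.8320−119.8800) = 1.0000. V = [p*·10.9438 + (1−p*)·-37.0082]/1.21 = 3.5403. B = V − Δ·S = -129.6597.
(1,1): S=186.4800. Δ = (V_up−V_dn)/(S_up−S_dn) = (78.0766−10.9438)/(234.9648−167.8320) = 1.0000. V = [p*·78.0766 + (1−p*)·10.9438]/1.21 = 56.8203. B = V − Δ·S = -129.6597.
(0,0): S=148.0000. Δ = (V_up−V_dn)/(S_up−S_dn) = (56.8203−3.5403)/(186.4800−133.2000) = 1.0000. V = [p*·56.8203 + (1−p*)·3.5403]/1.21 = 40.8433. B = V − Δ·S = -107.1567.
Each (Δ,B) replicates both successor values, so the strategy is self-financing and V0 is arbitrage-free.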